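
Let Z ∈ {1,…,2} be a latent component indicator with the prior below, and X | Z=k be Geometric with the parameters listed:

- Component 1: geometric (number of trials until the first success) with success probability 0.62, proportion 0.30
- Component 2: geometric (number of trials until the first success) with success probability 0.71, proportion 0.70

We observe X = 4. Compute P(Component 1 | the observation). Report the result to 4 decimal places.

Apply Bayes' rule: the posterior for each component is proportional to its prior times its likelihood at x.
Component likelihoods at x = 4:
  p_1 = 0.62·(1−0.62)^3 = 0.62·0.054872 = 0.0340206
  p_2 = 0.71·(1−0.71)^3 = 0.71·0.024389 = 0.0173162
Weight by the priors:
  π_1·p_1 = 0.30 × 0.0340206 = 0.0102062
  π_2·p_2 = 0.70 × 0.0173162 = 0.0121213
Sum: 0.0102062 + 0.0121213 = 0.0223275
P(Component 1 | x) = 0.0102062 / 0.0223275 ≈ 0.4571

0.4571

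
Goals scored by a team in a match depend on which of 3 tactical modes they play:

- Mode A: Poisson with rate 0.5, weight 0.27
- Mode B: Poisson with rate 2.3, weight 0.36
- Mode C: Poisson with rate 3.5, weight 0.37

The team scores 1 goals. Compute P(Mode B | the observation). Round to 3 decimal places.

0.407

P(component k | x) = P(Z=k)·f_k(x) / marginal(x), where marginal(x) = Σ_j P(Z=j)·f_j(x).
Evaluate each component's likelihood at the observed value:
  f_A = 0.303265
  f_B = 0.230595
  f_C = 0.105691
Prior × likelihood for each component:
  P(Z=A)·f_A = 0.27 × 0.303265 = 0.0818816
  P(Z=B)·f_B = 0.36 × 0.230595 = 0.0830143
  P(Z=C)·f_C = 0.37 × 0.105691 = 0.0391056
Denominator: 0.0818816 + 0.0830143 + 0.0391056 = 0.204002
P(Mode B | data) = 0.0830143 / 0.204002 ≈ 0.407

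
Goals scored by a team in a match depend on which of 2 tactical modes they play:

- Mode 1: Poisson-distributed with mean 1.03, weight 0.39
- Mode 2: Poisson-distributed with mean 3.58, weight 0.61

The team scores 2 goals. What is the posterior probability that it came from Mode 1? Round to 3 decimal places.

0.404

Apply Bayes' rule: the posterior for each component is proportional to its prior times its likelihood at x.
Component likelihoods at x = 2 goals:
  p_1 = 0.189374
  p_2 = 0.178633
Unnormalised posteriors:
  π_1·p_1 = 0.39 × 0.189374 = 0.073856
  π_2·p_2 = 0.61 × 0.178633 = 0.108966
Sum: 0.073856 + 0.108966 = 0.182822
Responsibility of Mode 1: 0.073856 / 0.182822 ≈ 0.404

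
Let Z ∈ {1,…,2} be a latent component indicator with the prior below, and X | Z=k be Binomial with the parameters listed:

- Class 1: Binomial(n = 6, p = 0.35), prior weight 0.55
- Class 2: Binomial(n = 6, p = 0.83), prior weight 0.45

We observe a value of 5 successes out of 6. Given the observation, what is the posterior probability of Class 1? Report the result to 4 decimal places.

P(component k | x) = w_k·f_k(x) / marginal(x), where marginal(x) = Σ_j w_j·f_j(x).
Component likelihoods at x = 5 successes out of 6:
  L_1 = 0.0204835
  L_2 = 0.401782
Unnormalised posteriors:
  w_1·L_1 = 0.55 × 0.0204835 = 0.0112659
  w_2·L_2 = 0.45 × 0.401782 = 0.180802
Sum: 0.0112659 + 0.180802 = 0.192068
So the posterior for Class 1 is 0.0112659 / 0.192068 ≈ 0.0587.

0.0587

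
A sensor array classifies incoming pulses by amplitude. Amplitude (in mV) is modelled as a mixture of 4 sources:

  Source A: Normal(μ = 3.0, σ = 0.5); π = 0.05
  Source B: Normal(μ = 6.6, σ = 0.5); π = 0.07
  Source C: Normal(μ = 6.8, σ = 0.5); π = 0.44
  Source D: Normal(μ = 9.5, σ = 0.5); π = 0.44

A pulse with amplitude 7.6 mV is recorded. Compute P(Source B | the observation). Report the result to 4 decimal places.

P(component k | x) = P(Z=k)·f_k(x) / marginal(x), where marginal(x) = Σ_j P(Z=j)·f_j(x).
Component likelihoods at x = 7.6 mV:
  L_A = 3.33118e-19
  L_B = 0.107982
  L_C = 0.221842
  L_D = 0.000583894
Multiply by the mixture weights:
  P(Z=A)·L_A = 0.05 × 3.33118e-19 = 1.66559e-20
  P(Z=B)·L_B = 0.07 × 0.107982 = 0.00755874
  P(Z=C)·L_C = 0.44 × 0.221842 = 0.0976103
  P(Z=D)·L_D = 0.44 × 0.000583894 = 0.000256913
Marginal: 1.66559e-20 + 0.00755874 + 0.0976103 + 0.000256913 = 0.105426
P(Source B | x) ≈ 0.0717

0.0717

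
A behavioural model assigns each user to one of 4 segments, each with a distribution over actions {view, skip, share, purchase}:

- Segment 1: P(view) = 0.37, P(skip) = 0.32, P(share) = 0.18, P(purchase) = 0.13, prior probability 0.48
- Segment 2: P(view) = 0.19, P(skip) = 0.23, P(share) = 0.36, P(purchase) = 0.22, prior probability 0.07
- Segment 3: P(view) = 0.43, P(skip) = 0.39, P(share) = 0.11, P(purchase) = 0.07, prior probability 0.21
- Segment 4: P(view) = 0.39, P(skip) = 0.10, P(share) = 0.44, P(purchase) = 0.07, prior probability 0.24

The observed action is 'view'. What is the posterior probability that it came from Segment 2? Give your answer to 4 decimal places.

0.0355

P(component k | x) = P(Z=k)·f_k(x) / marginal(x), where marginal(x) = Σ_j P(Z=j)·f_j(x).
Component likelihoods at x = 'view':
  f_1 = 0.37
  f_2 = 0.19
  f_3 = 0.43
  f_4 = 0.39
Unnormalised posteriors:
  P(Z=1)·f_1 = 0.48 × 0.37 = 0.1776
  P(Z=2)·f_2 = 0.07 × 0.19 = 0.0133
  P(Z=3)·f_3 = 0.21 × 0.43 = 0.0903
  P(Z=4)·f_4 = 0.24 × 0.39 = 0.0936
Sum: 0.1776 + 0.0133 + 0.0903 + 0.0936 = 0.3748
Responsibility of Segment 2: 0.0133 / 0.3748 ≈ 0.0355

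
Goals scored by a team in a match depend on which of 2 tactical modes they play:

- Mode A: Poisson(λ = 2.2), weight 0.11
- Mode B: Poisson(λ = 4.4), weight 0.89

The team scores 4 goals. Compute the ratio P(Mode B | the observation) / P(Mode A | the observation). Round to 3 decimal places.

Posterior odds = (π_i f_i(x)) / (π_j f_j(x)); the normalising sum cancels.
Evaluate each component's likelihood at the observed value:
  L_A = e^(−2.2)·2.2^4/4! = 0.108151
  L_B = e^(−4.4)·4.4^4/4! = 0.191736
Posterior odds = (π_B·L_B) / (π_A·L_A) = (0.89·0.191736) / (0.11·0.108151) = 0.170645 / 0.0118966 ≈ 14.344

14.344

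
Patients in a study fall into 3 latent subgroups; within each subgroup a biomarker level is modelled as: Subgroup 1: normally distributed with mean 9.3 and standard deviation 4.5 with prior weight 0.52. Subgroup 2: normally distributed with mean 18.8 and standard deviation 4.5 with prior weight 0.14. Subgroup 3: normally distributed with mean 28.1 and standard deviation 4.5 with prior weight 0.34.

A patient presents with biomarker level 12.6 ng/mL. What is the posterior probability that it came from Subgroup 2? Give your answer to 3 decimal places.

By Bayes' theorem, P(k | x) = π_k f_k(x) / Σ_j π_j f_j(x).
Component likelihoods at x = 12.6 ng/mL:
  p_1 = (1/(4.5·√(2π)))·exp(−(12.6−9.3)²/(2·4.5²)) = 0.088654·exp(-0.26889) = 0.0677518
  p_2 = (1/(4.5·√(2π)))·exp(−(12.6−18.8)²/(2·4.5²)) = 0.088654·exp(-0.94914) = 0.0343157
  p_3 = (1/(4.5·√(2π)))·exp(−(12.6−28.1)²/(2·4.5²)) = 0.088654·exp(-5.93210) = 0.000235191
Multiply by the mixture weights:
  π_1·p_1 = 0.52 × 0.0677518 = 0.0352309
  π_2·p_2 = 0.14 × 0.0343157 = 0.0048042
  π_3·p_3 = 0.34 × 0.000235191 = 7.99648e-05
Normaliser: 0.0352309 + 0.0048042 + 7.99648e-05 = 0.0401151
P(Subgroup 2 | x) = 0.0048042 / 0.0401151 ≈ 0.120

0.120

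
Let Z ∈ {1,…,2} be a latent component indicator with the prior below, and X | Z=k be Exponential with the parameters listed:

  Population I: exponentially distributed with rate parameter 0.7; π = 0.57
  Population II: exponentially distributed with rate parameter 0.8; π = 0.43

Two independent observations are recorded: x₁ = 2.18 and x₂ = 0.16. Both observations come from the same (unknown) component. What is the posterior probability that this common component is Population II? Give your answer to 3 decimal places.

The responsibility of component k is w_k f_k(x) divided by Σ_j w_j f_j(x).
Since both observations come from the same component, the likelihood for component k is f_k(x₁)·f_k(x₂).
  L_I = [0.7·e^(−0.7·2.18) = 0.7·e^(−1.5260) = 0.152182] × [0.625831] = 0.0952405
  L_II = [0.8·e^(−0.8·2.18) = 0.8·e^(−1.7440) = 0.139856] × [0.703883] = 0.0984421
Multiply by the mixture weights:
  w_I·L_I = 0.57 × 0.0952405 = 0.0542871
  w_II·L_II = 0.43 × 0.0984421 = 0.0423301
Marginal: 0.0542871 + 0.0423301 = 0.0966172
P(Population II | data) ≈ 0.438

0.438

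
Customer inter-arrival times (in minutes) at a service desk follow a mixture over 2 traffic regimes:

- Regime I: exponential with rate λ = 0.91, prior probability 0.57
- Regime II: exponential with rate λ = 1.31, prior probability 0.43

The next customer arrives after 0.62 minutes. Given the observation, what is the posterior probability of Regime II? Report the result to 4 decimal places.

Posterior ∝ prior × likelihood, so P(k | x) ∝ π_k f_k(x); normalise over all components.
Component likelihoods at x = 0.62 minutes:
  L_I = 0.517622
  L_II = 0.581483
Multiply by the mixture weights:
  π_I·L_I = 0.57 × 0.517622 = 0.295044
  π_II·L_II = 0.43 × 0.581483 = 0.250038
Marginal: 0.295044 + 0.250038 = 0.545082
Responsibility of Regime II: 0.250038 / 0.545082 ≈ 0.4587

0.4587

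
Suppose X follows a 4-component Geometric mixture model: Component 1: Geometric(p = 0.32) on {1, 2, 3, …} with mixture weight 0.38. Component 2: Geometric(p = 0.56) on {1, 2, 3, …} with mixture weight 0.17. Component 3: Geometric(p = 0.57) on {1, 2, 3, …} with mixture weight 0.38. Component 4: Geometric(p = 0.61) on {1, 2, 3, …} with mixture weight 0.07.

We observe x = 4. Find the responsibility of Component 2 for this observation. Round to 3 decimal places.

0.123

Apply Bayes' rule: the posterior for each component is proportional to its prior times its likelihood at x.
Component likelihoods at x = 4:
  p_1 = 0.100618
  p_2 = 0.047703
  p_3 = 0.045319
  p_4 = 0.0361846
Unnormalised posteriors:
  w_1·p_1 = 0.38 × 0.100618 = 0.0382349
  w_2·p_2 = 0.17 × 0.047703 = 0.00810952
  w_3·p_3 = 0.38 × 0.045319 = 0.0172212
  w_4·p_4 = 0.07 × 0.0361846 = 0.00253292
Denominator: 0.0382349 + 0.00810952 + 0.0172212 + 0.00253292 = 0.0660986
Responsibility of Component 2: 0.00810952 / 0.0660986 ≈ 0.123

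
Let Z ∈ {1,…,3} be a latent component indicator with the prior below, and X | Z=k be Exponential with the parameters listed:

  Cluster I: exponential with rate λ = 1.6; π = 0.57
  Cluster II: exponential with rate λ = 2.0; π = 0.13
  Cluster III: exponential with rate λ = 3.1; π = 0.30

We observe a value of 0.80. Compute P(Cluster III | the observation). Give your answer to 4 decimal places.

0.2028

Posterior ∝ prior × likelihood, so P(k | x) ∝ π_k f_k(x); normalise over all components.
Component likelihoods at x = 0.80:
  p_I = 0.44486
  p_II = 0.403793
  p_III = 0.259604
Prior × likelihood for each component:
  π_I·p_I = 0.57 × 0.44486 = 0.25357
  π_II·p_II = 0.13 × 0.403793 = 0.0524931
  π_III·p_III = 0.30 × 0.259604 = 0.0778812
Denominator: 0.25357 + 0.0524931 + 0.0778812 = 0.383944
So the posterior for Cluster III is 0.0778812 / 0.383944 ≈ 0.2028.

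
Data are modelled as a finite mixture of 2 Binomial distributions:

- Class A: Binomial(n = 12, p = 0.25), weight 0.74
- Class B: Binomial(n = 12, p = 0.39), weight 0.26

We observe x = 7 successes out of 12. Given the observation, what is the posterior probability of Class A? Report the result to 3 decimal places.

Apply Bayes' rule: the posterior for each component is proportional to its prior times its likelihood at x.
Evaluate each component's likelihood at the observed value:
  f_A = C(12,7)·0.25^7·0.75^5 = 792·6.10352e-05·0.237305 = 0.0114713
  f_B = C(12,7)·0.39^7·0.61^5 = 792·0.00137231·0.0844596 = 0.0917966
Weight by the priors:
  P(Z=A)·f_A = 0.74 × 0.0114713 = 0.00848874
  P(Z=B)·f_B = 0.26 × 0.0917966 = 0.0238671
Denominator: 0.00848874 + 0.0238671 = 0.0323559
Responsibility of Class A: 0.00848874 / 0.0323559 ≈ 0.262

0.262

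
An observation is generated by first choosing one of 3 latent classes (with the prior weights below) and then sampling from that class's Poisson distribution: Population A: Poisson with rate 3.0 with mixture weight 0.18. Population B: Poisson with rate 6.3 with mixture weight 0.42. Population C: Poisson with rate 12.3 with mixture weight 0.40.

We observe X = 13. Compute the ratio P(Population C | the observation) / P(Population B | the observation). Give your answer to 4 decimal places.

14.1378

The posterior odds equal the prior odds times the likelihood ratio: (π_i/π_j)·(f_i(x)/f_j(x)).
Component likelihoods at x = 13:
  L_A = e^(−3.0)·3.0^13/13! = 1.27471e-05
  L_B = e^(−6.3)·6.3^13/13! = 0.00726259
  L_C = e^(−12.3)·12.3^13/13! = 0.107811
0.0431245 / 0.00305029 ≈ 14.1378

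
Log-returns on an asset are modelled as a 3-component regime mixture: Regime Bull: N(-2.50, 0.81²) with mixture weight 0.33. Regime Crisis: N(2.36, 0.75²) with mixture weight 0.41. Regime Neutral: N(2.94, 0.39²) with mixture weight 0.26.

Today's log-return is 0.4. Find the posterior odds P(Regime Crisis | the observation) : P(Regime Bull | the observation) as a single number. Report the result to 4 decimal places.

Posterior odds = (π_i f_i(x)) / (π_j f_j(x)); the normalising sum cancels.
Component likelihoods at x = 0.4:
  L_Bull = (1/(0.81·√(2π)))·exp(−(0.4−-2.50)²/(2·0.81²)) = 0.492521·exp(-6.40908) = 0.000810952
  L_Crisis = (1/(0.75·√(2π)))·exp(−(0.4−2.36)²/(2·0.75²)) = 0.531923·exp(-3.41476) = 0.017492
  L_Neutral = (1/(0.39·√(2π)))·exp(−(0.4−2.94)²/(2·0.39²)) = 1.022929·exp(-21.20842) = 6.2972e-10
0.00717172 / 0.000267614 ≈ 26.7987

26.7987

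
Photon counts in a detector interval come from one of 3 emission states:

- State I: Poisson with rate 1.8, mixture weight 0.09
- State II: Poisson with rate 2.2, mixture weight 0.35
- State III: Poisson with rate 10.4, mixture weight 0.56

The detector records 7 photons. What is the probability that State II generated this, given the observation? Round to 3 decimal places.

0.041

Apply Bayes' rule: the posterior for each component is proportional to its prior times its likelihood at x.
Poisson probabilities:
  p_I = e^(−1.8)·1.8^7/7! = 0.00200792
  p_II = e^(−2.2)·2.2^7/7! = 0.00548378
  p_III = e^(−10.4)·10.4^7/7! = 0.0794585
Weight by the priors:
  π_I·p_I = 0.09 × 0.00200792 = 0.000180713
  π_II·p_II = 0.35 × 0.00548378 = 0.00191932
  π_III·p_III = 0.56 × 0.0794585 = 0.0444967
Denominator: 0.000180713 + 0.00191932 + 0.0444967 = 0.0465968
Responsibility of State II: 0.00191932 / 0.0465968 ≈ 0.041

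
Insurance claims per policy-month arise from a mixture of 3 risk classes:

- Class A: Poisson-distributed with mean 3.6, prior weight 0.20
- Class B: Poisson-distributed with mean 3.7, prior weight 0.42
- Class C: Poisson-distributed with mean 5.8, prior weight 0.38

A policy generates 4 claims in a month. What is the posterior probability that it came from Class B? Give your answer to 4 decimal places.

Posterior ∝ prior × likelihood, so P(k | x) ∝ P(Z=k) f_k(x); normalise over all components.
Evaluate each component's likelihood at the observed value:
  L_A = 0.191222
  L_B = 0.193066
  L_C = 0.142755
Unnormalised posteriors:
  P(Z=A)·L_A = 0.20 × 0.191222 = 0.0382445
  P(Z=B)·L_B = 0.42 × 0.193066 = 0.0810878
  P(Z=C)·L_C = 0.38 × 0.142755 = 0.0542471
Marginal: 0.0382445 + 0.0810878 + 0.0542471 = 0.173579
So the posterior for Class B is 0.0810878 / 0.173579 ≈ 0.4672.

0.4672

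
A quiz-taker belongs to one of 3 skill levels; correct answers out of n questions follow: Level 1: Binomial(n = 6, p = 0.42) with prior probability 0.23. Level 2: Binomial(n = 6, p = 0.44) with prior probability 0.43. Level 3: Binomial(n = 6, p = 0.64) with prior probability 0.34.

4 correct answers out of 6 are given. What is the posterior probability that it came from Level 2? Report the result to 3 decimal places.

0.340

Apply Bayes' rule: the posterior for each component is proportional to its prior times its likelihood at x.
Component likelihoods at x = 4 correct answers out of 6:
  f_1 = 0.157016
  f_2 = 0.17631
  f_3 = 0.326149
Weight by the priors:
  w_1·f_1 = 0.23 × 0.157016 = 0.0361137
  w_2·f_2 = 0.43 × 0.17631 = 0.0758135
  w_3·f_3 = 0.34 × 0.326149 = 0.110891
Marginal: 0.0361137 + 0.0758135 + 0.110891 = 0.222818
So the posterior for Level 2 is 0.0758135 / 0.222818 ≈ 0.340.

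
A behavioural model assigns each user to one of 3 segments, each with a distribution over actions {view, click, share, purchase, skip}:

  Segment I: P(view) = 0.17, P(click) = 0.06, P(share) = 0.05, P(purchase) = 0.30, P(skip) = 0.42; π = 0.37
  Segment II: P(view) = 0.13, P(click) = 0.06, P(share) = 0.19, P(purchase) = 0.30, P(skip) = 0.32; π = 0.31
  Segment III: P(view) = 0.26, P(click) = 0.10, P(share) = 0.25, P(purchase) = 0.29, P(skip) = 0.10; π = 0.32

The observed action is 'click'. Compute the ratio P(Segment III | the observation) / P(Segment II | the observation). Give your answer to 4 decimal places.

Posterior odds = (w_i f_i(x)) / (w_j f_j(x)); the normalising sum cancels.
Component likelihoods at x = 'click':
  f_I = P(click | comp) = 0.06
  f_II = P(click | comp) = 0.06
  f_III = P(click | comp) = 0.10
Posterior odds = (w_III·f_III) / (w_II·f_II) = (0.32·0.1) / (0.31·0.06) = 0.032 / 0.0186 ≈ 1.7204

1.7204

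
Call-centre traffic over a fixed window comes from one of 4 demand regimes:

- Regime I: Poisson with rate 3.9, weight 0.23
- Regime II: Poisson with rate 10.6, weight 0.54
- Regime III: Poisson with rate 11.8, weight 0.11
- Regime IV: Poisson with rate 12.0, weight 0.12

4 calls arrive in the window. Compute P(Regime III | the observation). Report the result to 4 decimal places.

0.0125

The responsibility of component k is π_k f_k(x) divided by Σ_j π_j f_j(x).
Component likelihoods at x = 4 calls:
  f_I = 0.195119
  f_II = 0.0131066
  f_III = 0.00606236
  f_IV = 0.0053086
Prior × likelihood for each component:
  π_I·f_I = 0.23 × 0.195119 = 0.0448773
  π_II·f_II = 0.54 × 0.0131066 = 0.00707757
  π_III·f_III = 0.11 × 0.00606236 = 0.00066686
  π_IV·f_IV = 0.12 × 0.0053086 = 0.000637032
Denominator: 0.0448773 + 0.00707757 + 0.00066686 + 0.000637032 = 0.0532587
P(Regime III | x) = 0.00066686 / 0.0532587 ≈ 0.0125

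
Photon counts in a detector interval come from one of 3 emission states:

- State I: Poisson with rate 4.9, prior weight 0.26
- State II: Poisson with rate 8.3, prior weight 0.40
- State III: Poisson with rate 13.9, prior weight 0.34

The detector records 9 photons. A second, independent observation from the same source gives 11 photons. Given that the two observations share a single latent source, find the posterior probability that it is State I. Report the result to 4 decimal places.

By Bayes' theorem, P(k | x) = π_k f_k(x) / Σ_j π_j f_j(x).
Since both observations come from the same component, the likelihood for component k is f_k(x₁)·f_k(x₂).
  p_I = [e^(−4.9)·4.9^9/9! = 0.0334163] × [0.00729387] = 0.000243734
  p_II = [e^(−8.3)·8.3^9/9! = 0.128025] × [0.0801787] = 0.0102649
  p_III = [e^(−13.9)·13.9^9/9! = 0.0490543] × [0.0861616] = 0.0042266
Weight by the priors:
  π_I·p_I = 0.26 × 0.000243734 = 6.3371e-05
  π_II·p_II = 0.40 × 0.0102649 = 0.00410596
  π_III·p_III = 0.34 × 0.0042266 = 0.00143704
Evidence: 6.3371e-05 + 0.00410596 + 0.00143704 = 0.00560637
Responsibility of State I: 6.3371e-05 / 0.00560637 ≈ 0.0113

0.0113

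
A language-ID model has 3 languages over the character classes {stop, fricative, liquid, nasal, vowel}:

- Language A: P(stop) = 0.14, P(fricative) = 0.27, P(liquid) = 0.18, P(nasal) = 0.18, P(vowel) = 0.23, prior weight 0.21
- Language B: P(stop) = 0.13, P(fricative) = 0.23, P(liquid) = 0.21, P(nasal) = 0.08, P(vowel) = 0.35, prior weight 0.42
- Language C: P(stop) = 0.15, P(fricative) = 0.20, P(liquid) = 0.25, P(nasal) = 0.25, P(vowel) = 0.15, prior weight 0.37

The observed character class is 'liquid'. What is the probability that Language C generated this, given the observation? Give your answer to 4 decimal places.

0.4233

The responsibility of component k is P(Z=k) f_k(x) divided by Σ_j P(Z=j) f_j(x).
Component likelihoods at x = 'liquid':
  p_A = 0.18
  p_B = 0.21
  p_C = 0.25
Multiply by the mixture weights:
  P(Z=A)·p_A = 0.21 × 0.18 = 0.0378
  P(Z=B)·p_B = 0.42 × 0.21 = 0.0882
  P(Z=C)·p_C = 0.37 × 0.25 = 0.0925
Normaliser: 0.0378 + 0.0882 + 0.0925 = 0.2185
P(Language C | data) ≈ 0.4233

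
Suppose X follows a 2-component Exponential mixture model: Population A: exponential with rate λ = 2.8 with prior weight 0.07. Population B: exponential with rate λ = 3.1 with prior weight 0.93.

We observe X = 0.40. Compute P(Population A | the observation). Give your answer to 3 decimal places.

0.071

Apply Bayes' rule: the posterior for each component is proportional to its prior times its likelihood at x.
Exponential densities:
  L_A = 2.8·e^(−2.8·0.40) = 2.8·e^(−1.1200) = 0.913583
  L_B = 3.1·e^(−3.1·0.40) = 3.1·e^(−1.2400) = 0.897091
Prior × likelihood for each component:
  π_A·L_A = 0.07 × 0.913583 = 0.0639508
  π_B·L_B = 0.93 × 0.897091 = 0.834295
Normaliser: 0.0639508 + 0.834295 = 0.898246
P(Population A | x) = 0.0639508 / 0.898246 ≈ 0.071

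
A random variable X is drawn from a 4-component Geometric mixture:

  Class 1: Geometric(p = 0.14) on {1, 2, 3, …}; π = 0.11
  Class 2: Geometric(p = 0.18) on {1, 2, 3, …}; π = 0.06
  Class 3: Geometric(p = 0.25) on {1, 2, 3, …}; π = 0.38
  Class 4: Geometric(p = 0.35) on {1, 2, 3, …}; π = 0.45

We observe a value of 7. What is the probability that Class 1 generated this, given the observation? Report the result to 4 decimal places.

By Bayes' theorem, P(k | x) = π_k f_k(x) / Σ_j π_j f_j(x).
Component likelihoods at x = 7:
  L_1 = 0.14·(1−0.14)^6 = 0.14·0.404567 = 0.0566394
  L_2 = 0.18·(1−0.18)^6 = 0.18·0.304007 = 0.0547212
  L_3 = 0.25·(1−0.25)^6 = 0.25·0.177979 = 0.0444946
  L_4 = 0.35·(1−0.35)^6 = 0.35·0.0754189 = 0.0263966
Weight by the priors:
  π_1·L_1 = 0.11 × 0.0566394 = 0.00623034
  π_2·L_2 = 0.06 × 0.0547212 = 0.00328327
  π_3·L_3 = 0.38 × 0.0444946 = 0.016908
  π_4·L_4 = 0.45 × 0.0263966 = 0.0118785
Normaliser: 0.00623034 + 0.00328327 + 0.016908 + 0.0118785 = 0.0383
Responsibility of Class 1: 0.00623034 / 0.0383 ≈ 0.1627

0.1627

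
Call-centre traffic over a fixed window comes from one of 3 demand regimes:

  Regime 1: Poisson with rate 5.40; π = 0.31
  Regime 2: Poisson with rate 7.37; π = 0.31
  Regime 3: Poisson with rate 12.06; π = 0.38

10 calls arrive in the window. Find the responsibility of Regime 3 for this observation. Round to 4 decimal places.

0.5401

Posterior ∝ prior × likelihood, so P(k | x) ∝ w_k f_k(x); normalise over all components.
Component likelihoods at x = 10 calls:
  f_1 = e^(−5.40)·5.40^10/10! = 0.0262412
  f_2 = e^(−7.37)·7.37^10/10! = 0.0820657
  f_3 = e^(−12.06)·12.06^10/10! = 0.103781
Multiply by the mixture weights:
  w_1·f_1 = 0.31 × 0.0262412 = 0.00813478
  w_2·f_2 = 0.31 × 0.0820657 = 0.0254404
  w_3·f_3 = 0.38 × 0.103781 = 0.0394368
Normaliser: 0.00813478 + 0.0254404 + 0.0394368 = 0.073012
Responsibility of Regime 3: 0.0394368 / 0.073012 ≈ 0.5401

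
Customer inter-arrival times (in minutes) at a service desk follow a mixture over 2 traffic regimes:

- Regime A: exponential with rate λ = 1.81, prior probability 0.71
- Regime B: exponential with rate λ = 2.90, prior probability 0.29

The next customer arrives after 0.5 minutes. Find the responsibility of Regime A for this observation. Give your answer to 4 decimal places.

P(component k | x) = π_k·f_k(x) / marginal(x), where marginal(x) = Σ_j π_j·f_j(x).
Exponential densities:
  f_A = 0.732221
  f_B = 0.680254
Prior × likelihood for each component:
  π_A·f_A = 0.71 × 0.732221 = 0.519877
  π_B·f_B = 0.29 × 0.680254 = 0.197274
Marginal: 0.519877 + 0.197274 = 0.71715
Responsibility of Regime A: 0.519877 / 0.71715 ≈ 0.7249

0.7249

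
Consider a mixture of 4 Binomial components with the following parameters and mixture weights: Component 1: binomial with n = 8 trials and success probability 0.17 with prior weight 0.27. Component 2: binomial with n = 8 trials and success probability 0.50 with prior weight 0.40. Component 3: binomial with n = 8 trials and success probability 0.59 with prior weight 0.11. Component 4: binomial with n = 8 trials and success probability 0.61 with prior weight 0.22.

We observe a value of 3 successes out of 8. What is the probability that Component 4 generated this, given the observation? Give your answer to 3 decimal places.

0.161

P(component k | x) = π_k·f_k(x) / marginal(x), where marginal(x) = Σ_j π_j·f_j(x).
Component likelihoods at x = 3 successes out of 8:
  f_1 = 0.108374
  f_2 = 0.21875
  f_3 = 0.133249
  f_4 = 0.114683
Prior × likelihood for each component:
  π_1·f_1 = 0.27 × 0.108374 = 0.029261
  π_2·f_2 = 0.40 × 0.21875 = 0.0875
  π_3·f_3 = 0.11 × 0.133249 = 0.0146574
  π_4·f_4 = 0.22 × 0.114683 = 0.0252303
Sum: 0.029261 + 0.0875 + 0.0146574 + 0.0252303 = 0.156649
So the posterior for Component 4 is 0.0252303 / 0.156649 ≈ 0.161.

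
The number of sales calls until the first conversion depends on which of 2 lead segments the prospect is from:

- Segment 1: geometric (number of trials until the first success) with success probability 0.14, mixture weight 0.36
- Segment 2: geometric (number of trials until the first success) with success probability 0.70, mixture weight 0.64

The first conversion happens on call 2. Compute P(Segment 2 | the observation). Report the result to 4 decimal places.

Posterior ∝ prior × likelihood, so P(k | x) ∝ P(Z=k) f_k(x); normalise over all components.
Geometric probabilities:
  f_1 = 0.14·(1−0.14)^1 = 0.14·0.86 = 0.1204
  f_2 = 0.70·(1−0.70)^1 = 0.70·0.3 = 0.21
Weight by the priors:
  P(Z=1)·f_1 = 0.36 × 0.1204 = 0.043344
  P(Z=2)·f_2 = 0.64 × 0.21 = 0.1344
Denominator: 0.043344 + 0.1344 = 0.177744
P(Segment 2 | the observation) = 0.1344 / 0.177744 ≈ 0.7561

0.7561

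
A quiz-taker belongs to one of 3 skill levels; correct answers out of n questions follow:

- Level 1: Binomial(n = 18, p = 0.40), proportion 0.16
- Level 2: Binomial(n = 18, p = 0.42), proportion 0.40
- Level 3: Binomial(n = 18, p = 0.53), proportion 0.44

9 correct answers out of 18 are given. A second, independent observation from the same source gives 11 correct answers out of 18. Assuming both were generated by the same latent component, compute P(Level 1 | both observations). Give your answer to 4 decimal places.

0.0494

By Bayes' theorem, P(k | x) = P(Z=k) f_k(x) / Σ_j P(Z=j) f_j(x).
Since both observations come from the same component, the likelihood for component k is f_k(x₁)·f_k(x₂).
  f_1 = [C(18,9)·0.40^9·0.60^9 = 48620·0.000262144·0.0100777 = 0.128445] × [0.0373657] = 0.00479943
  f_2 = [C(18,9)·0.42^9·0.58^9 = 48620·0.000406671·0.00742766 = 0.146862] × [0.0504072] = 0.00740293
  f_3 = [C(18,9)·0.53^9·0.47^9 = 48620·0.00329976·0.00111913 = 0.179547] × [0.149443] = 0.026832
Unnormalised posteriors:
  P(Z=1)·f_1 = 0.16 × 0.00479943 = 0.000767909
  P(Z=2)·f_2 = 0.40 × 0.00740293 = 0.00296117
  P(Z=3)·f_3 = 0.44 × 0.026832 = 0.0118061
Marginal: 0.000767909 + 0.00296117 + 0.0118061 = 0.0155352
Responsibility of Level 1: 0.000767909 / 0.0155352 ≈ 0.0494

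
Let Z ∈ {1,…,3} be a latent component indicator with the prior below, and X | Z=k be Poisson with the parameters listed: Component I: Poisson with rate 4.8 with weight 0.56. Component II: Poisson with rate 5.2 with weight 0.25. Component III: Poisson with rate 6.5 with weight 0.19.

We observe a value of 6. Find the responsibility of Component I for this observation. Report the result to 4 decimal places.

0.5359

P(component k | x) = P(Z=k)·f_k(x) / marginal(x), where marginal(x) = Σ_j P(Z=j)·f_j(x).
Evaluate each component's likelihood at the observed value:
  p_I = 0.139798
  p_II = 0.15148
  p_III = 0.157483
Prior × likelihood for each component:
  P(Z=I)·p_I = 0.56 × 0.139798 = 0.078287
  P(Z=II)·p_II = 0.25 × 0.15148 = 0.0378701
  P(Z=III)·p_III = 0.19 × 0.157483 = 0.0299218
Normaliser: 0.078287 + 0.0378701 + 0.0299218 = 0.146079
P(Component I | the observation) = 0.078287 / 0.146079 ≈ 0.5359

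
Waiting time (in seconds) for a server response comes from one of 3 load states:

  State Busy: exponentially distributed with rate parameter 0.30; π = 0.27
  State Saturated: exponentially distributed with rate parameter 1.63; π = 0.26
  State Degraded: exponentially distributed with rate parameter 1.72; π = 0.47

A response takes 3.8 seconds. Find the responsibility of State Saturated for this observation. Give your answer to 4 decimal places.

0.0310

Posterior ∝ prior × likelihood, so P(k | x) ∝ P(Z=k) f_k(x); normalise over all components.
Evaluate each component's likelihood at the observed value:
  p_Busy = 0.0959457
  p_Saturated = 0.00332788
  p_Degraded = 0.00249448
Weight by the priors:
  P(Z=Busy)·p_Busy = 0.27 × 0.0959457 = 0.0259053
  P(Z=Saturated)·p_Saturated = 0.26 × 0.00332788 = 0.000865249
  P(Z=Degraded)·p_Degraded = 0.47 × 0.00249448 = 0.0011724
Denominator: 0.0259053 + 0.000865249 + 0.0011724 = 0.027943
Responsibility of State Saturated: 0.000865249 / 0.027943 ≈ 0.0310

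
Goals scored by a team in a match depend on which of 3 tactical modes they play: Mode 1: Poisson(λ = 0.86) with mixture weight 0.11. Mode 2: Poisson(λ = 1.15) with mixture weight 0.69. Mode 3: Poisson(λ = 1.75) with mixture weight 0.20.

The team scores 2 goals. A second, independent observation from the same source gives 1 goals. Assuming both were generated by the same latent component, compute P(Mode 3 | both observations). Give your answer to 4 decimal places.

0.2156

The responsibility of component k is P(Z=k) f_k(x) divided by Σ_j P(Z=j) f_j(x).
Since both observations come from the same component, the likelihood for component k is f_k(x₁)·f_k(x₂).
  f_1 = [0.156485] × [0.363919] = 0.056948
  f_2 = [0.209376] × [0.364132] = 0.0762406
  f_3 = [0.266091] × [0.304104] = 0.0809196
Unnormalised posteriors:
  P(Z=1)·f_1 = 0.11 × 0.056948 = 0.00626429
  P(Z=2)·f_2 = 0.69 × 0.0762406 = 0.052606
  P(Z=3)·f_3 = 0.20 × 0.0809196 = 0.0161839
Sum: 0.00626429 + 0.052606 + 0.0161839 = 0.0750542
P(Mode 3 | x₁, x₂) = 0.0161839 / 0.0750542 ≈ 0.2156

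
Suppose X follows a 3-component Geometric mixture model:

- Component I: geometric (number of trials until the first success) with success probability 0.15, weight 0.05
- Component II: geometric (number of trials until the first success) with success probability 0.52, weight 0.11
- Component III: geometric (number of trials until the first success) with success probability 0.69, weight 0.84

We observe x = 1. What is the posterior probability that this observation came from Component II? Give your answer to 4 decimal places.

Apply Bayes' rule: the posterior for each component is proportional to its prior times its likelihood at x.
Geometric probabilities:
  p_I = 0.15·(1−0.15)^0 = 0.15·1 = 0.15
  p_II = 0.52·(1−0.52)^0 = 0.52·1 = 0.52
  p_III = 0.69·(1−0.69)^0 = 0.69·1 = 0.69
Unnormalised posteriors:
  w_I·p_I = 0.05 × 0.15 = 0.0075
  w_II·p_II = 0.11 × 0.52 = 0.0572
  w_III·p_III = 0.84 × 0.69 = 0.5796
Marginal: 0.0075 + 0.0572 + 0.5796 = 0.6443
Responsibility of Component II: 0.0572 / 0.6443 ≈ 0.0888

0.0888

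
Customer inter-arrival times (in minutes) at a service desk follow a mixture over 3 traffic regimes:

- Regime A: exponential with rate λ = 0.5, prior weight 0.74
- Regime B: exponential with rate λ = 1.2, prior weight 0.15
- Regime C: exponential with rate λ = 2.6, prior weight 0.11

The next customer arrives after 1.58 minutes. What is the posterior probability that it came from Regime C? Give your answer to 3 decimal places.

Apply Bayes' rule: the posterior for each component is proportional to its prior times its likelihood at x.
Evaluate each component's likelihood at the observed value:
  f_A = 0.226922
  f_B = 0.180202
  f_C = 0.0427456
Prior × likelihood for each component:
  π_A·f_A = 0.74 × 0.226922 = 0.167923
  π_B·f_B = 0.15 × 0.180202 = 0.0270303
  π_C·f_C = 0.11 × 0.0427456 = 0.00470202
Evidence: 0.167923 + 0.0270303 + 0.00470202 = 0.199655
P(Regime C | 1.58 minutes) = 0.00470202 / 0.199655 ≈ 0.024

0.024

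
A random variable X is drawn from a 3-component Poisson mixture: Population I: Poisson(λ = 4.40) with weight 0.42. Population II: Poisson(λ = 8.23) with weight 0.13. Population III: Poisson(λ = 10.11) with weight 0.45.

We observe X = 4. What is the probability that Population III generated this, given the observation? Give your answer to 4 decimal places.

P(component k | x) = P(Z=k)·f_k(x) / marginal(x), where marginal(x) = Σ_j P(Z=j)·f_j(x).
Component likelihoods at x = 4:
  p_I = e^(−4.40)·4.40^4/4! = 0.191736
  p_II = e^(−8.23)·8.23^4/4! = 0.05095
  p_III = e^(−10.11)·10.11^4/4! = 0.0177042
Unnormalised posteriors:
  P(Z=I)·p_I = 0.42 × 0.191736 = 0.0805291
  P(Z=II)·p_II = 0.13 × 0.05095 = 0.0066235
  P(Z=III)·p_III = 0.45 × 0.0177042 = 0.00796689
Normaliser: 0.0805291 + 0.0066235 + 0.00796689 = 0.0951195
P(Population III | x) = 0.00796689 / 0.0951195 ≈ 0.0838

0.0838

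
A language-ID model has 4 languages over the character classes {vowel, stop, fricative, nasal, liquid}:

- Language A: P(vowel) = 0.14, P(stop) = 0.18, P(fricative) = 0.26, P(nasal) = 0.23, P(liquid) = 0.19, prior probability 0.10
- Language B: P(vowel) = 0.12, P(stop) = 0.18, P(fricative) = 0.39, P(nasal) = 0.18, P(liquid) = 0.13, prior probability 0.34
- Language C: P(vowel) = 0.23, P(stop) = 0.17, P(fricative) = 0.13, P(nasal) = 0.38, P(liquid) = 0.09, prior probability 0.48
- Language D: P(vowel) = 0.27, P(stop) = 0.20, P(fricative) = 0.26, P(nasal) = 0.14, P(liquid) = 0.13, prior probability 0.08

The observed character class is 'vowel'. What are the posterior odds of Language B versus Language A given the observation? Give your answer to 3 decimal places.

2.914

Only the two components matter; the odds are (P(Z=i) f_i(x)) / (P(Z=j) f_j(x)).
Evaluate each component's likelihood at the observed value:
  p_A = 0.14
  p_B = 0.12
  p_C = 0.23
  p_D = 0.27
0.0408 / 0.014 ≈ 2.914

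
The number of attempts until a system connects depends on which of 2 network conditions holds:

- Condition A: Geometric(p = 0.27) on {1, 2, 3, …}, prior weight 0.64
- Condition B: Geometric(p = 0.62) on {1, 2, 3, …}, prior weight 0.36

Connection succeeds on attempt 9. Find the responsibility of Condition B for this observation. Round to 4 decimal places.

The responsibility of component k is w_k f_k(x) divided by Σ_j w_j f_j(x).
Geometric probabilities:
  f_A = 0.27·(1−0.27)^8 = 0.27·0.080646 = 0.0217744
  f_B = 0.62·(1−0.62)^8 = 0.62·0.000434779 = 0.000269563
Prior × likelihood for each component:
  w_A·f_A = 0.64 × 0.0217744 = 0.0139356
  w_B·f_B = 0.36 × 0.000269563 = 9.70427e-05
Marginal: 0.0139356 + 9.70427e-05 = 0.0140327
Responsibility of Condition B: 9.70427e-05 / 0.0140327 ≈ 0.0069

0.0069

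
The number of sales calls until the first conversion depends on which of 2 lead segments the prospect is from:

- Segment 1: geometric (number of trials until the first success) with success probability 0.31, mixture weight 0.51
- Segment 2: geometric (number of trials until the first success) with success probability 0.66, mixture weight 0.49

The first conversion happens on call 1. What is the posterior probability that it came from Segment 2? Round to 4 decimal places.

The responsibility of component k is w_k f_k(x) divided by Σ_j w_j f_j(x).
Evaluate each component's likelihood at the observed value:
  f_1 = 0.31
  f_2 = 0.66
Prior × likelihood for each component:
  w_1·f_1 = 0.51 × 0.31 = 0.1581
  w_2·f_2 = 0.49 × 0.66 = 0.3234
Sum: 0.1581 + 0.3234 = 0.4815
P(Segment 2 | x) ≈ 0.6717

0.6717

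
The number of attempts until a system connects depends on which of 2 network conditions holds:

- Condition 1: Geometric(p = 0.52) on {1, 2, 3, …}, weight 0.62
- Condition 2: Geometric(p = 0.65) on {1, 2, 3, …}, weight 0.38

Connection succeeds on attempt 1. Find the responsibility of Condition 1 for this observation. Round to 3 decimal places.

P(component k | x) = P(Z=k)·f_k(x) / marginal(x), where marginal(x) = Σ_j P(Z=j)·f_j(x).
Evaluate each component's likelihood at the observed value:
  L_1 = 0.52·(1−0.52)^0 = 0.52·1 = 0.52
  L_2 = 0.65·(1−0.65)^0 = 0.65·1 = 0.65
Multiply by the mixture weights:
  P(Z=1)·L_1 = 0.62 × 0.52 = 0.3224
  P(Z=2)·L_2 = 0.38 × 0.65 = 0.247
Evidence: 0.3224 + 0.247 = 0.5694
P(Condition 1 | 1) = 0.3224 / 0.5694 ≈ 0.566

0.566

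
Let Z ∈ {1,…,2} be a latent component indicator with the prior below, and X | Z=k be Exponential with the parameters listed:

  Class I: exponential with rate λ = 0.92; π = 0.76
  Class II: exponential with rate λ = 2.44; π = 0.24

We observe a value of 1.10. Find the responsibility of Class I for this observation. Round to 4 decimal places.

0.8640

Apply Bayes' rule: the posterior for each component is proportional to its prior times its likelihood at x.
Evaluate each component's likelihood at the observed value:
  f_I = 0.92·e^(−0.92·1.10) = 0.92·e^(−1.0120) = 0.334412
  f_II = 2.44·e^(−2.44·1.10) = 2.44·e^(−2.6840) = 0.166626
Multiply by the mixture weights:
  P(Z=I)·f_I = 0.76 × 0.334412 = 0.254153
  P(Z=II)·f_II = 0.24 × 0.166626 = 0.0399903
Sum: 0.254153 + 0.0399903 = 0.294143
P(Class I | the observation) = 0.254153 / 0.294143 ≈ 0.8640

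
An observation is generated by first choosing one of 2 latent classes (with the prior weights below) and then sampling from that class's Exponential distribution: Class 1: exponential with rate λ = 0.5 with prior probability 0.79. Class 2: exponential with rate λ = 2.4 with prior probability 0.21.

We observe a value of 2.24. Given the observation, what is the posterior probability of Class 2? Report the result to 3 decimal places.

The responsibility of component k is π_k f_k(x) divided by Σ_j π_j f_j(x).
Exponential densities:
  f_1 = 0.16314
  f_2 = 0.0111031
Unnormalised posteriors:
  π_1·f_1 = 0.79 × 0.16314 = 0.128881
  π_2·f_2 = 0.21 × 0.0111031 = 0.00233165
Sum: 0.128881 + 0.00233165 = 0.131212
P(Class 2 | data) ≈ 0.018

0.018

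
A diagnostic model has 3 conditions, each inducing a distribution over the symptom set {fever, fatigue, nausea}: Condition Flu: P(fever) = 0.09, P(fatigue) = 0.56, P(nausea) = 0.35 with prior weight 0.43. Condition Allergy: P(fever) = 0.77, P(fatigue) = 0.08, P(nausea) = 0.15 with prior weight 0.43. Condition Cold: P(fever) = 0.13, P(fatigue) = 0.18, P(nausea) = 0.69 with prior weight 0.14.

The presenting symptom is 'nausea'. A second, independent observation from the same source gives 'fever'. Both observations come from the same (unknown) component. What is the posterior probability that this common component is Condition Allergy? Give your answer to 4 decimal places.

The responsibility of component k is π_k f_k(x) divided by Σ_j π_j f_j(x).
Since both observations come from the same component, the likelihood for component k is f_k(x₁)·f_k(x₂).
  f_Flu = [P(nausea | comp) = 0.35] × [0.09] = 0.0315
  f_Allergy = [P(nausea | comp) = 0.15] × [0.77] = 0.1155
  f_Cold = [P(nausea | comp) = 0.69] × [0.13] = 0.0897
Unnormalised posteriors:
  π_Flu·f_Flu = 0.43 × 0.0315 = 0.013545
  π_Allergy·f_Allergy = 0.43 × 0.1155 = 0.049665
  π_Cold·f_Cold = 0.14 × 0.0897 = 0.012558
Sum: 0.013545 + 0.049665 + 0.012558 = 0.075768
P(Condition Allergy | x₁,x₂) = 0.049665 / 0.075768 ≈ 0.6555

0.6555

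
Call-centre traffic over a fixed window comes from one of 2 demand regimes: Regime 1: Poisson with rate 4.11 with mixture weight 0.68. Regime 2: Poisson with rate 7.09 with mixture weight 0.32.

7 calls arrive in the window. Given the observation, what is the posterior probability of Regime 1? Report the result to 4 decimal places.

0.4792

The responsibility of component k is P(Z=k) f_k(x) divided by Σ_j P(Z=j) f_j(x).
Poisson probabilities:
  f_1 = 0.0644929
  f_2 = 0.148917
Weight by the priors:
  P(Z=1)·f_1 = 0.68 × 0.0644929 = 0.0438552
  P(Z=2)·f_2 = 0.32 × 0.148917 = 0.0476535
Marginal: 0.0438552 + 0.0476535 = 0.0915087
So the posterior for Regime 1 is 0.0438552 / 0.0915087 ≈ 0.4792.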